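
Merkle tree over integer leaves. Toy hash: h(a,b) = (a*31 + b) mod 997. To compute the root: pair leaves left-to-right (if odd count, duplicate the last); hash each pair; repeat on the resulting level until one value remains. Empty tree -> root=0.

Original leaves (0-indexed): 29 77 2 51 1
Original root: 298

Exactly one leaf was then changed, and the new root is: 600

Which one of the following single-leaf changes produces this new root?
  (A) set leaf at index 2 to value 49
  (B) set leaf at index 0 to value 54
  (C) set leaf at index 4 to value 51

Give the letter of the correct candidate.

Original leaves: [29, 77, 2, 51, 1]
Target new root: 600
Try each candidate change and compute the resulting root:
Candidate A: set leaf[2] = 49 -> leaves = [29, 77, 49, 51, 1]
  L0: [29, 77, 49, 51, 1]
  L1: h(29,77)=(29*31+77)%997=976 h(49,51)=(49*31+51)%997=573 h(1,1)=(1*31+1)%997=32 -> [976, 573, 32]
  L2: h(976,573)=(976*31+573)%997=919 h(32,32)=(32*31+32)%997=27 -> [919, 27]
  L3: h(919,27)=(919*31+27)%997=600 -> [600]
  root = 600 == target 600  ** MATCH **
Candidate B: set leaf[0] = 54 -> leaves = [54, 77, 2, 51, 1]
  L0: [54, 77, 2, 51, 1]
  L1: h(54,77)=(54*31+77)%997=754 h(2,51)=(2*31+51)%997=113 h(1,1)=(1*31+1)%997=32 -> [754, 113, 32]
  L2: h(754,113)=(754*31+113)%997=556 h(32,32)=(32*31+32)%997=27 -> [556, 27]
  L3: h(556,27)=(556*31+27)%997=314 -> [314]
  root = 314 != target 600
Candidate C: set leaf[4] = 51 -> leaves = [29, 77, 2, 51, 51]
  L0: [29, 77, 2, 51, 51]
  L1: h(29,77)=(29*31+77)%997=976 h(2,51)=(2*31+51)%997=113 h(51,51)=(51*31+51)%997=635 -> [976, 113, 635]
  L2: h(976,113)=(976*31+113)%997=459 h(635,635)=(635*31+635)%997=380 -> [459, 380]
  L3: h(459,380)=(459*31+380)%997=651 -> [651]
  root = 651 != target 600
Candidate A produces the target root.

Answer: A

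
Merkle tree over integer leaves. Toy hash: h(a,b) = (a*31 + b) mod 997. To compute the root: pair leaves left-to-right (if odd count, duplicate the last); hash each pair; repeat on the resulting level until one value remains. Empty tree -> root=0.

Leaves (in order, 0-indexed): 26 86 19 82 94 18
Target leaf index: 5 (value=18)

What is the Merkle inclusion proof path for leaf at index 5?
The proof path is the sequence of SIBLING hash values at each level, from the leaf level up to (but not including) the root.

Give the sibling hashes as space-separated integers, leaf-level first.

Answer: 94 938 407

Derivation:
L0 (leaves): [26, 86, 19, 82, 94, 18], target index=5
L1: h(26,86)=(26*31+86)%997=892 [pair 0] h(19,82)=(19*31+82)%997=671 [pair 1] h(94,18)=(94*31+18)%997=938 [pair 2] -> [892, 671, 938]
  Sibling for proof at L0: 94
L2: h(892,671)=(892*31+671)%997=407 [pair 0] h(938,938)=(938*31+938)%997=106 [pair 1] -> [407, 106]
  Sibling for proof at L1: 938
L3: h(407,106)=(407*31+106)%997=759 [pair 0] -> [759]
  Sibling for proof at L2: 407
Root: 759
Proof path (sibling hashes from leaf to root): [94, 938, 407]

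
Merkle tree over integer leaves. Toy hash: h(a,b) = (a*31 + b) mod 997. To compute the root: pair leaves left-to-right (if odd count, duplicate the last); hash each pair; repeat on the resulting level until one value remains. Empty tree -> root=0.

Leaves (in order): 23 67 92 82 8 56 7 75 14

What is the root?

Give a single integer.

Answer: 193

Derivation:
L0: [23, 67, 92, 82, 8, 56, 7, 75, 14]
L1: h(23,67)=(23*31+67)%997=780 h(92,82)=(92*31+82)%997=940 h(8,56)=(8*31+56)%997=304 h(7,75)=(7*31+75)%997=292 h(14,14)=(14*31+14)%997=448 -> [780, 940, 304, 292, 448]
L2: h(780,940)=(780*31+940)%997=195 h(304,292)=(304*31+292)%997=743 h(448,448)=(448*31+448)%997=378 -> [195, 743, 378]
L3: h(195,743)=(195*31+743)%997=806 h(378,378)=(378*31+378)%997=132 -> [806, 132]
L4: h(806,132)=(806*31+132)%997=193 -> [193]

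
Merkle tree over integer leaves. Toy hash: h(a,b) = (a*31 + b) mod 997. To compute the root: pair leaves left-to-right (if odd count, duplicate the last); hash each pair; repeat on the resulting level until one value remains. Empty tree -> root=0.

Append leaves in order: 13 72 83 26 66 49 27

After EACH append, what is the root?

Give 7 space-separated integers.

After append 13 (leaves=[13]):
  L0: [13]
  root=13
After append 72 (leaves=[13, 72]):
  L0: [13, 72]
  L1: h(13,72)=(13*31+72)%997=475 -> [475]
  root=475
After append 83 (leaves=[13, 72, 83]):
  L0: [13, 72, 83]
  L1: h(13,72)=(13*31+72)%997=475 h(83,83)=(83*31+83)%997=662 -> [475, 662]
  L2: h(475,662)=(475*31+662)%997=432 -> [432]
  root=432
After append 26 (leaves=[13, 72, 83, 26]):
  L0: [13, 72, 83, 26]
  L1: h(13,72)=(13*31+72)%997=475 h(83,26)=(83*31+26)%997=605 -> [475, 605]
  L2: h(475,605)=(475*31+605)%997=375 -> [375]
  root=375
After append 66 (leaves=[13, 72, 83, 26, 66]):
  L0: [13, 72, 83, 26, 66]
  L1: h(13,72)=(13*31+72)%997=475 h(83,26)=(83*31+26)%997=605 h(66,66)=(66*31+66)%997=118 -> [475, 605, 118]
  L2: h(475,605)=(475*31+605)%997=375 h(118,118)=(118*31+118)%997=785 -> [375, 785]
  L3: h(375,785)=(375*31+785)%997=446 -> [446]
  root=446
After append 49 (leaves=[13, 72, 83, 26, 66, 49]):
  L0: [13, 72, 83, 26, 66, 49]
  L1: h(13,72)=(13*31+72)%997=475 h(83,26)=(83*31+26)%997=605 h(66,49)=(66*31+49)%997=101 -> [475, 605, 101]
  L2: h(475,605)=(475*31+605)%997=375 h(101,101)=(101*31+101)%997=241 -> [375, 241]
  L3: h(375,241)=(375*31+241)%997=899 -> [899]
  root=899
After append 27 (leaves=[13, 72, 83, 26, 66, 49, 27]):
  L0: [13, 72, 83, 26, 66, 49, 27]
  L1: h(13,72)=(13*31+72)%997=475 h(83,26)=(83*31+26)%997=605 h(66,49)=(66*31+49)%997=101 h(27,27)=(27*31+27)%997=864 -> [475, 605, 101, 864]
  L2: h(475,605)=(475*31+605)%997=375 h(101,864)=(101*31+864)%997=7 -> [375, 7]
  L3: h(375,7)=(375*31+7)%997=665 -> [665]
  root=665

Answer: 13 475 432 375 446 899 665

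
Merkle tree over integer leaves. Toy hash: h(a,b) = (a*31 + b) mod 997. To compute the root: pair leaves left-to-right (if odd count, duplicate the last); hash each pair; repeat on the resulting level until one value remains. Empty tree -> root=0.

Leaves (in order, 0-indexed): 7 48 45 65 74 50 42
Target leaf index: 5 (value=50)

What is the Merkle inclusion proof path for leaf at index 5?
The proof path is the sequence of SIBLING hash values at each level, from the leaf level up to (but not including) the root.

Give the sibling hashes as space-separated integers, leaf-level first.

Answer: 74 347 702

Derivation:
L0 (leaves): [7, 48, 45, 65, 74, 50, 42], target index=5
L1: h(7,48)=(7*31+48)%997=265 [pair 0] h(45,65)=(45*31+65)%997=463 [pair 1] h(74,50)=(74*31+50)%997=350 [pair 2] h(42,42)=(42*31+42)%997=347 [pair 3] -> [265, 463, 350, 347]
  Sibling for proof at L0: 74
L2: h(265,463)=(265*31+463)%997=702 [pair 0] h(350,347)=(350*31+347)%997=230 [pair 1] -> [702, 230]
  Sibling for proof at L1: 347
L3: h(702,230)=(702*31+230)%997=58 [pair 0] -> [58]
  Sibling for proof at L2: 702
Root: 58
Proof path (sibling hashes from leaf to root): [74, 347, 702]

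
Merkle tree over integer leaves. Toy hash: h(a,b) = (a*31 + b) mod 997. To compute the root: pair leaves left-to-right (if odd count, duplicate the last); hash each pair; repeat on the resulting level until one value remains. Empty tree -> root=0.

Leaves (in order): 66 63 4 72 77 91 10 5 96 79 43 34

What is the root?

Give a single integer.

Answer: 69

Derivation:
L0: [66, 63, 4, 72, 77, 91, 10, 5, 96, 79, 43, 34]
L1: h(66,63)=(66*31+63)%997=115 h(4,72)=(4*31+72)%997=196 h(77,91)=(77*31+91)%997=484 h(10,5)=(10*31+5)%997=315 h(96,79)=(96*31+79)%997=64 h(43,34)=(43*31+34)%997=370 -> [115, 196, 484, 315, 64, 370]
L2: h(115,196)=(115*31+196)%997=770 h(484,315)=(484*31+315)%997=364 h(64,370)=(64*31+370)%997=360 -> [770, 364, 360]
L3: h(770,364)=(770*31+364)%997=306 h(360,360)=(360*31+360)%997=553 -> [306, 553]
L4: h(306,553)=(306*31+553)%997=69 -> [69]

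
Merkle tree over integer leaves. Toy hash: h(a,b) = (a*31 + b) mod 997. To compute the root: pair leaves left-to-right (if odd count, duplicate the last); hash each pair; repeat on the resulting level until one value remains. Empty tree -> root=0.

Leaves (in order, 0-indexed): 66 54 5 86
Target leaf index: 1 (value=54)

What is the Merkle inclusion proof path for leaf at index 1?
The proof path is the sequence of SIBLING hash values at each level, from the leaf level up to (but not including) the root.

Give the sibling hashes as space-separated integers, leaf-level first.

L0 (leaves): [66, 54, 5, 86], target index=1
L1: h(66,54)=(66*31+54)%997=106 [pair 0] h(5,86)=(5*31+86)%997=241 [pair 1] -> [106, 241]
  Sibling for proof at L0: 66
L2: h(106,241)=(106*31+241)%997=536 [pair 0] -> [536]
  Sibling for proof at L1: 241
Root: 536
Proof path (sibling hashes from leaf to root): [66, 241]

Answer: 66 241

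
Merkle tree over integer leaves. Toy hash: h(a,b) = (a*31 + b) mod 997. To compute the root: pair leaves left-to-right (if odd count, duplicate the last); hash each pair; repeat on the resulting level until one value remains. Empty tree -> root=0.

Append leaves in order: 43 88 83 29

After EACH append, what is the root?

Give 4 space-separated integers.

Answer: 43 424 845 791

Derivation:
After append 43 (leaves=[43]):
  L0: [43]
  root=43
After append 88 (leaves=[43, 88]):
  L0: [43, 88]
  L1: h(43,88)=(43*31+88)%997=424 -> [424]
  root=424
After append 83 (leaves=[43, 88, 83]):
  L0: [43, 88, 83]
  L1: h(43,88)=(43*31+88)%997=424 h(83,83)=(83*31+83)%997=662 -> [424, 662]
  L2: h(424,662)=(424*31+662)%997=845 -> [845]
  root=845
After append 29 (leaves=[43, 88, 83, 29]):
  L0: [43, 88, 83, 29]
  L1: h(43,88)=(43*31+88)%997=424 h(83,29)=(83*31+29)%997=608 -> [424, 608]
  L2: h(424,608)=(424*31+608)%997=791 -> [791]
  root=791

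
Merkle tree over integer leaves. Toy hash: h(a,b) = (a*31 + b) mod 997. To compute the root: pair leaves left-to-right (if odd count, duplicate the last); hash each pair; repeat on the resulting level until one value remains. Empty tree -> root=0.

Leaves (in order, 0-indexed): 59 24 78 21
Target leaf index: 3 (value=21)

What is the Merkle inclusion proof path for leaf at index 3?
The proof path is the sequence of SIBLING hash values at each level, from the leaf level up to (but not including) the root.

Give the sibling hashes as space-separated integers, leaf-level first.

L0 (leaves): [59, 24, 78, 21], target index=3
L1: h(59,24)=(59*31+24)%997=856 [pair 0] h(78,21)=(78*31+21)%997=445 [pair 1] -> [856, 445]
  Sibling for proof at L0: 78
L2: h(856,445)=(856*31+445)%997=62 [pair 0] -> [62]
  Sibling for proof at L1: 856
Root: 62
Proof path (sibling hashes from leaf to root): [78, 856]

Answer: 78 856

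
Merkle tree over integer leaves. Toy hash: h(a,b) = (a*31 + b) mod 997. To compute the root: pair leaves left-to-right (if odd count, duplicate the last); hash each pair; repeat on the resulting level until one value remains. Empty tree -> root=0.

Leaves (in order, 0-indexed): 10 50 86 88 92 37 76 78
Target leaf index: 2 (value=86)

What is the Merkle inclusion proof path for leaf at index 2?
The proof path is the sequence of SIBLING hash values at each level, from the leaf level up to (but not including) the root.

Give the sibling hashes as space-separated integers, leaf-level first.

L0 (leaves): [10, 50, 86, 88, 92, 37, 76, 78], target index=2
L1: h(10,50)=(10*31+50)%997=360 [pair 0] h(86,88)=(86*31+88)%997=760 [pair 1] h(92,37)=(92*31+37)%997=895 [pair 2] h(76,78)=(76*31+78)%997=440 [pair 3] -> [360, 760, 895, 440]
  Sibling for proof at L0: 88
L2: h(360,760)=(360*31+760)%997=953 [pair 0] h(895,440)=(895*31+440)%997=269 [pair 1] -> [953, 269]
  Sibling for proof at L1: 360
L3: h(953,269)=(953*31+269)%997=899 [pair 0] -> [899]
  Sibling for proof at L2: 269
Root: 899
Proof path (sibling hashes from leaf to root): [88, 360, 269]

Answer: 88 360 269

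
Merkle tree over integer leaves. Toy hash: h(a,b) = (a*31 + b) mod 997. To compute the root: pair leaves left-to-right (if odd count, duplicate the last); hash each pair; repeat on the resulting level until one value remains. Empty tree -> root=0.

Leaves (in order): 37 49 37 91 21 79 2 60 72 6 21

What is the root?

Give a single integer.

L0: [37, 49, 37, 91, 21, 79, 2, 60, 72, 6, 21]
L1: h(37,49)=(37*31+49)%997=199 h(37,91)=(37*31+91)%997=241 h(21,79)=(21*31+79)%997=730 h(2,60)=(2*31+60)%997=122 h(72,6)=(72*31+6)%997=244 h(21,21)=(21*31+21)%997=672 -> [199, 241, 730, 122, 244, 672]
L2: h(199,241)=(199*31+241)%997=428 h(730,122)=(730*31+122)%997=818 h(244,672)=(244*31+672)%997=260 -> [428, 818, 260]
L3: h(428,818)=(428*31+818)%997=128 h(260,260)=(260*31+260)%997=344 -> [128, 344]
L4: h(128,344)=(128*31+344)%997=324 -> [324]

Answer: 324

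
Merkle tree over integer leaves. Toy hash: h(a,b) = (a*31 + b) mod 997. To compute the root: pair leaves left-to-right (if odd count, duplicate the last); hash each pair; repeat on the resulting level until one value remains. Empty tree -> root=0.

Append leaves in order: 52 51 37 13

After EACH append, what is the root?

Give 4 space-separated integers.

After append 52 (leaves=[52]):
  L0: [52]
  root=52
After append 51 (leaves=[52, 51]):
  L0: [52, 51]
  L1: h(52,51)=(52*31+51)%997=666 -> [666]
  root=666
After append 37 (leaves=[52, 51, 37]):
  L0: [52, 51, 37]
  L1: h(52,51)=(52*31+51)%997=666 h(37,37)=(37*31+37)%997=187 -> [666, 187]
  L2: h(666,187)=(666*31+187)%997=893 -> [893]
  root=893
After append 13 (leaves=[52, 51, 37, 13]):
  L0: [52, 51, 37, 13]
  L1: h(52,51)=(52*31+51)%997=666 h(37,13)=(37*31+13)%997=163 -> [666, 163]
  L2: h(666,163)=(666*31+163)%997=869 -> [869]
  root=869

Answer: 52 666 893 869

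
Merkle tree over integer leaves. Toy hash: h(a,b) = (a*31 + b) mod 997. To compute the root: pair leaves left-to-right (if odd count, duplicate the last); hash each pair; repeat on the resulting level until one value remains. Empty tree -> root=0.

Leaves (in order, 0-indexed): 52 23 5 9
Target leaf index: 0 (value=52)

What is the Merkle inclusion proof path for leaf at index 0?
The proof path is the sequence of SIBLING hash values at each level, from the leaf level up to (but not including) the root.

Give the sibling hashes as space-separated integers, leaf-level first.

Answer: 23 164

Derivation:
L0 (leaves): [52, 23, 5, 9], target index=0
L1: h(52,23)=(52*31+23)%997=638 [pair 0] h(5,9)=(5*31+9)%997=164 [pair 1] -> [638, 164]
  Sibling for proof at L0: 23
L2: h(638,164)=(638*31+164)%997=2 [pair 0] -> [2]
  Sibling for proof at L1: 164
Root: 2
Proof path (sibling hashes from leaf to root): [23, 164]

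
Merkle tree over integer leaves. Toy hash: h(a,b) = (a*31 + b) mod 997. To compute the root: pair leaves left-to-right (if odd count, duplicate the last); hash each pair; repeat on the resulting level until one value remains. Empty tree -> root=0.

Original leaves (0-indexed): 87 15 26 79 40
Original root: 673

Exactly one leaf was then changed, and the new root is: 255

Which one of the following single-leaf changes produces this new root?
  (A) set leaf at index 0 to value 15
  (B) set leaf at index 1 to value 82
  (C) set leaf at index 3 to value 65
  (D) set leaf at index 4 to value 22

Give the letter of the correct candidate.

Original leaves: [87, 15, 26, 79, 40]
Target new root: 255
Try each candidate change and compute the resulting root:
Candidate A: set leaf[0] = 15 -> leaves = [15, 15, 26, 79, 40]
  L0: [15, 15, 26, 79, 40]
  L1: h(15,15)=(15*31+15)%997=480 h(26,79)=(26*31+79)%997=885 h(40,40)=(40*31+40)%997=283 -> [480, 885, 283]
  L2: h(480,885)=(480*31+885)%997=810 h(283,283)=(283*31+283)%997=83 -> [810, 83]
  L3: h(810,83)=(810*31+83)%997=268 -> [268]
  root = 268 != target 255
Candidate B: set leaf[1] = 82 -> leaves = [87, 82, 26, 79, 40]
  L0: [87, 82, 26, 79, 40]
  L1: h(87,82)=(87*31+82)%997=785 h(26,79)=(26*31+79)%997=885 h(40,40)=(40*31+40)%997=283 -> [785, 885, 283]
  L2: h(785,885)=(785*31+885)%997=295 h(283,283)=(283*31+283)%997=83 -> [295, 83]
  L3: h(295,83)=(295*31+83)%997=255 -> [255]
  root = 255 == target 255  ** MATCH **
Candidate C: set leaf[3] = 65 -> leaves = [87, 15, 26, 65, 40]
  L0: [87, 15, 26, 65, 40]
  L1: h(87,15)=(87*31+15)%997=718 h(26,65)=(26*31+65)%997=871 h(40,40)=(40*31+40)%997=283 -> [718, 871, 283]
  L2: h(718,871)=(718*31+871)%997=198 h(283,283)=(283*31+283)%997=83 -> [198, 83]
  L3: h(198,83)=(198*31+83)%997=239 -> [239]
  root = 239 != target 255
Candidate D: set leaf[4] = 22 -> leaves = [87, 15, 26, 79, 22]
  L0: [87, 15, 26, 79, 22]
  L1: h(87,15)=(87*31+15)%997=718 h(26,79)=(26*31+79)%997=885 h(22,22)=(22*31+22)%997=704 -> [718, 885, 704]
  L2: h(718,885)=(718*31+885)%997=212 h(704,704)=(704*31+704)%997=594 -> [212, 594]
  L3: h(212,594)=(212*31+594)%997=187 -> [187]
  root = 187 != target 255
Candidate B produces the target root.

Answer: B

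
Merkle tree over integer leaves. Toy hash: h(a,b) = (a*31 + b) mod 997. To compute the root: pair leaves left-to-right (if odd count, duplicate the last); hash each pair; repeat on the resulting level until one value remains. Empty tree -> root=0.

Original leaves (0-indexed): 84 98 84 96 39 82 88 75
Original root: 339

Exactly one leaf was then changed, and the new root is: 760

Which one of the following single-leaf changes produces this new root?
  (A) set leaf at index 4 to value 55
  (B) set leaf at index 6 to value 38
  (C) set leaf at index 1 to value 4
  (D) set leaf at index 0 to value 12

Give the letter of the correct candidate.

Original leaves: [84, 98, 84, 96, 39, 82, 88, 75]
Target new root: 760
Try each candidate change and compute the resulting root:
Candidate A: set leaf[4] = 55 -> leaves = [84, 98, 84, 96, 55, 82, 88, 75]
  L0: [84, 98, 84, 96, 55, 82, 88, 75]
  L1: h(84,98)=(84*31+98)%997=708 h(84,96)=(84*31+96)%997=706 h(55,82)=(55*31+82)%997=790 h(88,75)=(88*31+75)%997=809 -> [708, 706, 790, 809]
  L2: h(708,706)=(708*31+706)%997=720 h(790,809)=(790*31+809)%997=374 -> [720, 374]
  L3: h(720,374)=(720*31+374)%997=760 -> [760]
  root = 760 == target 760  ** MATCH **
Candidate B: set leaf[6] = 38 -> leaves = [84, 98, 84, 96, 39, 82, 38, 75]
  L0: [84, 98, 84, 96, 39, 82, 38, 75]
  L1: h(84,98)=(84*31+98)%997=708 h(84,96)=(84*31+96)%997=706 h(39,82)=(39*31+82)%997=294 h(38,75)=(38*31+75)%997=256 -> [708, 706, 294, 256]
  L2: h(708,706)=(708*31+706)%997=720 h(294,256)=(294*31+256)%997=397 -> [720, 397]
  L3: h(720,397)=(720*31+397)%997=783 -> [783]
  root = 783 != target 760
Candidate C: set leaf[1] = 4 -> leaves = [84, 4, 84, 96, 39, 82, 88, 75]
  L0: [84, 4, 84, 96, 39, 82, 88, 75]
  L1: h(84,4)=(84*31+4)%997=614 h(84,96)=(84*31+96)%997=706 h(39,82)=(39*31+82)%997=294 h(88,75)=(88*31+75)%997=809 -> [614, 706, 294, 809]
  L2: h(614,706)=(614*31+706)%997=797 h(294,809)=(294*31+809)%997=950 -> [797, 950]
  L3: h(797,950)=(797*31+950)%997=732 -> [732]
  root = 732 != target 760
Candidate D: set leaf[0] = 12 -> leaves = [12, 98, 84, 96, 39, 82, 88, 75]
  L0: [12, 98, 84, 96, 39, 82, 88, 75]
  L1: h(12,98)=(12*31+98)%997=470 h(84,96)=(84*31+96)%997=706 h(39,82)=(39*31+82)%997=294 h(88,75)=(88*31+75)%997=809 -> [470, 706, 294, 809]
  L2: h(470,706)=(470*31+706)%997=321 h(294,809)=(294*31+809)%997=950 -> [321, 950]
  L3: h(321,950)=(321*31+950)%997=931 -> [931]
  root = 931 != target 760
Candidate A produces the target root.

Answer: A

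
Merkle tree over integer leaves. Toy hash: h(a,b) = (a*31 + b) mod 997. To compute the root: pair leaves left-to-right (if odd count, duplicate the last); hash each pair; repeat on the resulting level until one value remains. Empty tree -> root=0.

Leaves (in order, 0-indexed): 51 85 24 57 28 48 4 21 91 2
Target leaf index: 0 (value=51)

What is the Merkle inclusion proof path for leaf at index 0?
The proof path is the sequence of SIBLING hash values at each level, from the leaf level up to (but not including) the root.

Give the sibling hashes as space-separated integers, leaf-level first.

L0 (leaves): [51, 85, 24, 57, 28, 48, 4, 21, 91, 2], target index=0
L1: h(51,85)=(51*31+85)%997=669 [pair 0] h(24,57)=(24*31+57)%997=801 [pair 1] h(28,48)=(28*31+48)%997=916 [pair 2] h(4,21)=(4*31+21)%997=145 [pair 3] h(91,2)=(91*31+2)%997=829 [pair 4] -> [669, 801, 916, 145, 829]
  Sibling for proof at L0: 85
L2: h(669,801)=(669*31+801)%997=603 [pair 0] h(916,145)=(916*31+145)%997=625 [pair 1] h(829,829)=(829*31+829)%997=606 [pair 2] -> [603, 625, 606]
  Sibling for proof at L1: 801
L3: h(603,625)=(603*31+625)%997=375 [pair 0] h(606,606)=(606*31+606)%997=449 [pair 1] -> [375, 449]
  Sibling for proof at L2: 625
L4: h(375,449)=(375*31+449)%997=110 [pair 0] -> [110]
  Sibling for proof at L3: 449
Root: 110
Proof path (sibling hashes from leaf to root): [85, 801, 625, 449]

Answer: 85 801 625 449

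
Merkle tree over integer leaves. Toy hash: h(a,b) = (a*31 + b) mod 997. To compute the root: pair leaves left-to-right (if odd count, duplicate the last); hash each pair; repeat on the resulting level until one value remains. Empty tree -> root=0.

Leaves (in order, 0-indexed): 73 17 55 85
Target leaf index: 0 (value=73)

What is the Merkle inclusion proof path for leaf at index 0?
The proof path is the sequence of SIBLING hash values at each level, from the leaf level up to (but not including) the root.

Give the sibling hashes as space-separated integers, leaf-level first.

Answer: 17 793

Derivation:
L0 (leaves): [73, 17, 55, 85], target index=0
L1: h(73,17)=(73*31+17)%997=286 [pair 0] h(55,85)=(55*31+85)%997=793 [pair 1] -> [286, 793]
  Sibling for proof at L0: 17
L2: h(286,793)=(286*31+793)%997=686 [pair 0] -> [686]
  Sibling for proof at L1: 793
Root: 686
Proof path (sibling hashes from leaf to root): [17, 793]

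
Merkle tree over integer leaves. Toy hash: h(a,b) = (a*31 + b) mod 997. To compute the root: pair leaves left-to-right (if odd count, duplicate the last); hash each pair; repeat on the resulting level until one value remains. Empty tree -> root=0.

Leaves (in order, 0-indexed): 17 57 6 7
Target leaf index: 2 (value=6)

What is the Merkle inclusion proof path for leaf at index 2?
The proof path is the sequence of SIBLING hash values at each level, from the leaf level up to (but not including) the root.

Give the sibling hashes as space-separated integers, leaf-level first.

Answer: 7 584

Derivation:
L0 (leaves): [17, 57, 6, 7], target index=2
L1: h(17,57)=(17*31+57)%997=584 [pair 0] h(6,7)=(6*31+7)%997=193 [pair 1] -> [584, 193]
  Sibling for proof at L0: 7
L2: h(584,193)=(584*31+193)%997=351 [pair 0] -> [351]
  Sibling for proof at L1: 584
Root: 351
Proof path (sibling hashes from leaf to root): [7, 584]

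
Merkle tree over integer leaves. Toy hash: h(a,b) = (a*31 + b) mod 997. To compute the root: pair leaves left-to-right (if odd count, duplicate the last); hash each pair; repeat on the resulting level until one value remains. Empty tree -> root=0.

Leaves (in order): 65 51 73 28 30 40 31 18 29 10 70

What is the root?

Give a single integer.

Answer: 433

Derivation:
L0: [65, 51, 73, 28, 30, 40, 31, 18, 29, 10, 70]
L1: h(65,51)=(65*31+51)%997=72 h(73,28)=(73*31+28)%997=297 h(30,40)=(30*31+40)%997=970 h(31,18)=(31*31+18)%997=979 h(29,10)=(29*31+10)%997=909 h(70,70)=(70*31+70)%997=246 -> [72, 297, 970, 979, 909, 246]
L2: h(72,297)=(72*31+297)%997=535 h(970,979)=(970*31+979)%997=142 h(909,246)=(909*31+246)%997=509 -> [535, 142, 509]
L3: h(535,142)=(535*31+142)%997=775 h(509,509)=(509*31+509)%997=336 -> [775, 336]
L4: h(775,336)=(775*31+336)%997=433 -> [433]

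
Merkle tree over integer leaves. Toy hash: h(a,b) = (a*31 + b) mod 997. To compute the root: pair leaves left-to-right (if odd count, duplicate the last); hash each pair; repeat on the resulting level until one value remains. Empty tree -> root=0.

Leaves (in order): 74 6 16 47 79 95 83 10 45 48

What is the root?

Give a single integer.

L0: [74, 6, 16, 47, 79, 95, 83, 10, 45, 48]
L1: h(74,6)=(74*31+6)%997=306 h(16,47)=(16*31+47)%997=543 h(79,95)=(79*31+95)%997=550 h(83,10)=(83*31+10)%997=589 h(45,48)=(45*31+48)%997=446 -> [306, 543, 550, 589, 446]
L2: h(306,543)=(306*31+543)%997=59 h(550,589)=(550*31+589)%997=690 h(446,446)=(446*31+446)%997=314 -> [59, 690, 314]
L3: h(59,690)=(59*31+690)%997=525 h(314,314)=(314*31+314)%997=78 -> [525, 78]
L4: h(525,78)=(525*31+78)%997=401 -> [401]

Answer: 401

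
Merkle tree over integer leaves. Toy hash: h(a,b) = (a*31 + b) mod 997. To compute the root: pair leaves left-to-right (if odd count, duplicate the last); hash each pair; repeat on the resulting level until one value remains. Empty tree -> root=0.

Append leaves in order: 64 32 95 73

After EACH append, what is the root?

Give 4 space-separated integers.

After append 64 (leaves=[64]):
  L0: [64]
  root=64
After append 32 (leaves=[64, 32]):
  L0: [64, 32]
  L1: h(64,32)=(64*31+32)%997=22 -> [22]
  root=22
After append 95 (leaves=[64, 32, 95]):
  L0: [64, 32, 95]
  L1: h(64,32)=(64*31+32)%997=22 h(95,95)=(95*31+95)%997=49 -> [22, 49]
  L2: h(22,49)=(22*31+49)%997=731 -> [731]
  root=731
After append 73 (leaves=[64, 32, 95, 73]):
  L0: [64, 32, 95, 73]
  L1: h(64,32)=(64*31+32)%997=22 h(95,73)=(95*31+73)%997=27 -> [22, 27]
  L2: h(22,27)=(22*31+27)%997=709 -> [709]
  root=709

Answer: 64 22 731 709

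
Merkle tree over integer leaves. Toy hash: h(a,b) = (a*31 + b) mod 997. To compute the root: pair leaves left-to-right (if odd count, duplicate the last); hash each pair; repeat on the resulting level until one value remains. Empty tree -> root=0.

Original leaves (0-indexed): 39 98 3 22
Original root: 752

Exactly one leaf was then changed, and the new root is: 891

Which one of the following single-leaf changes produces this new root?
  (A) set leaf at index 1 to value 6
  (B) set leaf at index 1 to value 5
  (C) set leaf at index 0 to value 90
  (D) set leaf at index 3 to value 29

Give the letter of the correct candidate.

Answer: A

Derivation:
Original leaves: [39, 98, 3, 22]
Target new root: 891
Try each candidate change and compute the resulting root:
Candidate A: set leaf[1] = 6 -> leaves = [39, 6, 3, 22]
  L0: [39, 6, 3, 22]
  L1: h(39,6)=(39*31+6)%997=218 h(3,22)=(3*31+22)%997=115 -> [218, 115]
  L2: h(218,115)=(218*31+115)%997=891 -> [891]
  root = 891 == target 891  ** MATCH **
Candidate B: set leaf[1] = 5 -> leaves = [39, 5, 3, 22]
  L0: [39, 5, 3, 22]
  L1: h(39,5)=(39*31+5)%997=217 h(3,22)=(3*31+22)%997=115 -> [217, 115]
  L2: h(217,115)=(217*31+115)%997=860 -> [860]
  root = 860 != target 891
Candidate C: set leaf[0] = 90 -> leaves = [90, 98, 3, 22]
  L0: [90, 98, 3, 22]
  L1: h(90,98)=(90*31+98)%997=894 h(3,22)=(3*31+22)%997=115 -> [894, 115]
  L2: h(894,115)=(894*31+115)%997=910 -> [910]
  root = 910 != target 891
Candidate D: set leaf[3] = 29 -> leaves = [39, 98, 3, 29]
  L0: [39, 98, 3, 29]
  L1: h(39,98)=(39*31+98)%997=310 h(3,29)=(3*31+29)%997=122 -> [310, 122]
  L2: h(310,122)=(310*31+122)%997=759 -> [759]
  root = 759 != target 891
Candidate A produces the target root.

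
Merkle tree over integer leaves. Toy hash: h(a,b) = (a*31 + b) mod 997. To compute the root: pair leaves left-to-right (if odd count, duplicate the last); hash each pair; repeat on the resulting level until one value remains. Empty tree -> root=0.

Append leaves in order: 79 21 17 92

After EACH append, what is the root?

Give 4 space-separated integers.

After append 79 (leaves=[79]):
  L0: [79]
  root=79
After append 21 (leaves=[79, 21]):
  L0: [79, 21]
  L1: h(79,21)=(79*31+21)%997=476 -> [476]
  root=476
After append 17 (leaves=[79, 21, 17]):
  L0: [79, 21, 17]
  L1: h(79,21)=(79*31+21)%997=476 h(17,17)=(17*31+17)%997=544 -> [476, 544]
  L2: h(476,544)=(476*31+544)%997=345 -> [345]
  root=345
After append 92 (leaves=[79, 21, 17, 92]):
  L0: [79, 21, 17, 92]
  L1: h(79,21)=(79*31+21)%997=476 h(17,92)=(17*31+92)%997=619 -> [476, 619]
  L2: h(476,619)=(476*31+619)%997=420 -> [420]
  root=420

Answer: 79 476 345 420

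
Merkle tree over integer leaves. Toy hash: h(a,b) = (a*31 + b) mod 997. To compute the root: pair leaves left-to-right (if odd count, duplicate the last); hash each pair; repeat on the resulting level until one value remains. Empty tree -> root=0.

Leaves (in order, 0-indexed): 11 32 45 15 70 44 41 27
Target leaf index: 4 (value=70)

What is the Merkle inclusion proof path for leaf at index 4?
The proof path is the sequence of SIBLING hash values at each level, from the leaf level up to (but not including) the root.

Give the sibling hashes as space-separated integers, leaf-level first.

L0 (leaves): [11, 32, 45, 15, 70, 44, 41, 27], target index=4
L1: h(11,32)=(11*31+32)%997=373 [pair 0] h(45,15)=(45*31+15)%997=413 [pair 1] h(70,44)=(70*31+44)%997=220 [pair 2] h(41,27)=(41*31+27)%997=301 [pair 3] -> [373, 413, 220, 301]
  Sibling for proof at L0: 44
L2: h(373,413)=(373*31+413)%997=12 [pair 0] h(220,301)=(220*31+301)%997=142 [pair 1] -> [12, 142]
  Sibling for proof at L1: 301
L3: h(12,142)=(12*31+142)%997=514 [pair 0] -> [514]
  Sibling for proof at L2: 12
Root: 514
Proof path (sibling hashes from leaf to root): [44, 301, 12]

Answer: 44 301 12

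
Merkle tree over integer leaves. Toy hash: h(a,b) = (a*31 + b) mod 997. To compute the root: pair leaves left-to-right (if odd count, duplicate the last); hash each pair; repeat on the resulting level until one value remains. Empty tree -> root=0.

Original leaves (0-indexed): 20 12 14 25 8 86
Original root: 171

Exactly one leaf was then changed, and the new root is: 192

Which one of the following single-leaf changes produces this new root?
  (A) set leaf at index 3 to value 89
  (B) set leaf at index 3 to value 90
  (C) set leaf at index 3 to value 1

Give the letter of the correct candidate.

Answer: B

Derivation:
Original leaves: [20, 12, 14, 25, 8, 86]
Target new root: 192
Try each candidate change and compute the resulting root:
Candidate A: set leaf[3] = 89 -> leaves = [20, 12, 14, 89, 8, 86]
  L0: [20, 12, 14, 89, 8, 86]
  L1: h(20,12)=(20*31+12)%997=632 h(14,89)=(14*31+89)%997=523 h(8,86)=(8*31+86)%997=334 -> [632, 523, 334]
  L2: h(632,523)=(632*31+523)%997=175 h(334,334)=(334*31+334)%997=718 -> [175, 718]
  L3: h(175,718)=(175*31+718)%997=161 -> [161]
  root = 161 != target 192
Candidate B: set leaf[3] = 90 -> leaves = [20, 12, 14, 90, 8, 86]
  L0: [20, 12, 14, 90, 8, 86]
  L1: h(20,12)=(20*31+12)%997=632 h(14,90)=(14*31+90)%997=524 h(8,86)=(8*31+86)%997=334 -> [632, 524, 334]
  L2: h(632,524)=(632*31+524)%997=176 h(334,334)=(334*31+334)%997=718 -> [176, 718]
  L3: h(176,718)=(176*31+718)%997=192 -> [192]
  root = 192 == target 192  ** MATCH **
Candidate C: set leaf[3] = 1 -> leaves = [20, 12, 14, 1, 8, 86]
  L0: [20, 12, 14, 1, 8, 86]
  L1: h(20,12)=(20*31+12)%997=632 h(14,1)=(14*31+1)%997=435 h(8,86)=(8*31+86)%997=334 -> [632, 435, 334]
  L2: h(632,435)=(632*31+435)%997=87 h(334,334)=(334*31+334)%997=718 -> [87, 718]
  L3: h(87,718)=(87*31+718)%997=424 -> [424]
  root = 424 != target 192
Candidate B produces the target root.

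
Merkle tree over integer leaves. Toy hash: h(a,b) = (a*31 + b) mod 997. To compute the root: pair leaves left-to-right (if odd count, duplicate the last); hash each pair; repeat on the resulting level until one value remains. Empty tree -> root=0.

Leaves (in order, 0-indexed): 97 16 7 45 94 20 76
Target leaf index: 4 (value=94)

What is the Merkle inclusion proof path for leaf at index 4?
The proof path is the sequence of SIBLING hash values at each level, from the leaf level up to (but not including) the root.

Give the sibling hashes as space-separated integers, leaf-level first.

L0 (leaves): [97, 16, 7, 45, 94, 20, 76], target index=4
L1: h(97,16)=(97*31+16)%997=32 [pair 0] h(7,45)=(7*31+45)%997=262 [pair 1] h(94,20)=(94*31+20)%997=940 [pair 2] h(76,76)=(76*31+76)%997=438 [pair 3] -> [32, 262, 940, 438]
  Sibling for proof at L0: 20
L2: h(32,262)=(32*31+262)%997=257 [pair 0] h(940,438)=(940*31+438)%997=665 [pair 1] -> [257, 665]
  Sibling for proof at L1: 438
L3: h(257,665)=(257*31+665)%997=656 [pair 0] -> [656]
  Sibling for proof at L2: 257
Root: 656
Proof path (sibling hashes from leaf to root): [20, 438, 257]

Answer: 20 438 257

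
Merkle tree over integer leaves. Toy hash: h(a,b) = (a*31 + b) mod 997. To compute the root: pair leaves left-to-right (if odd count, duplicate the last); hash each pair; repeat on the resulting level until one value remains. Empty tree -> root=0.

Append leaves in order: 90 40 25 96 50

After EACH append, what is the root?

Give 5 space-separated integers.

After append 90 (leaves=[90]):
  L0: [90]
  root=90
After append 40 (leaves=[90, 40]):
  L0: [90, 40]
  L1: h(90,40)=(90*31+40)%997=836 -> [836]
  root=836
After append 25 (leaves=[90, 40, 25]):
  L0: [90, 40, 25]
  L1: h(90,40)=(90*31+40)%997=836 h(25,25)=(25*31+25)%997=800 -> [836, 800]
  L2: h(836,800)=(836*31+800)%997=794 -> [794]
  root=794
After append 96 (leaves=[90, 40, 25, 96]):
  L0: [90, 40, 25, 96]
  L1: h(90,40)=(90*31+40)%997=836 h(25,96)=(25*31+96)%997=871 -> [836, 871]
  L2: h(836,871)=(836*31+871)%997=865 -> [865]
  root=865
After append 50 (leaves=[90, 40, 25, 96, 50]):
  L0: [90, 40, 25, 96, 50]
  L1: h(90,40)=(90*31+40)%997=836 h(25,96)=(25*31+96)%997=871 h(50,50)=(50*31+50)%997=603 -> [836, 871, 603]
  L2: h(836,871)=(836*31+871)%997=865 h(603,603)=(603*31+603)%997=353 -> [865, 353]
  L3: h(865,353)=(865*31+353)%997=249 -> [249]
  root=249

Answer: 90 836 794 865 249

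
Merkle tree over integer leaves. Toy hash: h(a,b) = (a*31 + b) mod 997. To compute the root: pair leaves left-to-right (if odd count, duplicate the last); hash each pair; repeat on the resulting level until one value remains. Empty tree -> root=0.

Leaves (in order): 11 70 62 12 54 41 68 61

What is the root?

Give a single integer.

Answer: 792

Derivation:
L0: [11, 70, 62, 12, 54, 41, 68, 61]
L1: h(11,70)=(11*31+70)%997=411 h(62,12)=(62*31+12)%997=937 h(54,41)=(54*31+41)%997=718 h(68,61)=(68*31+61)%997=175 -> [411, 937, 718, 175]
L2: h(411,937)=(411*31+937)%997=717 h(718,175)=(718*31+175)%997=499 -> [717, 499]
L3: h(717,499)=(717*31+499)%997=792 -> [792]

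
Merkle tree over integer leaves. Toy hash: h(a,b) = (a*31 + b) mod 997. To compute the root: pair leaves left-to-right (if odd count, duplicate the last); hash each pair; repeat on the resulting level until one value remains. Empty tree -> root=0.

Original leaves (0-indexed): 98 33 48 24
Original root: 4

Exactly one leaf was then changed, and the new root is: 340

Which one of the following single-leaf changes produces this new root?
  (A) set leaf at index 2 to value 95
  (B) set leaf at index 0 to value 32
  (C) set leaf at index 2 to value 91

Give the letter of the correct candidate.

Original leaves: [98, 33, 48, 24]
Target new root: 340
Try each candidate change and compute the resulting root:
Candidate A: set leaf[2] = 95 -> leaves = [98, 33, 95, 24]
  L0: [98, 33, 95, 24]
  L1: h(98,33)=(98*31+33)%997=80 h(95,24)=(95*31+24)%997=975 -> [80, 975]
  L2: h(80,975)=(80*31+975)%997=464 -> [464]
  root = 464 != target 340
Candidate B: set leaf[0] = 32 -> leaves = [32, 33, 48, 24]
  L0: [32, 33, 48, 24]
  L1: h(32,33)=(32*31+33)%997=28 h(48,24)=(48*31+24)%997=515 -> [28, 515]
  L2: h(28,515)=(28*31+515)%997=386 -> [386]
  root = 386 != target 340
Candidate C: set leaf[2] = 91 -> leaves = [98, 33, 91, 24]
  L0: [98, 33, 91, 24]
  L1: h(98,33)=(98*31+33)%997=80 h(91,24)=(91*31+24)%997=851 -> [80, 851]
  L2: h(80,851)=(80*31+851)%997=340 -> [340]
  root = 340 == target 340  ** MATCH **
Candidate C produces the target root.

Answer: C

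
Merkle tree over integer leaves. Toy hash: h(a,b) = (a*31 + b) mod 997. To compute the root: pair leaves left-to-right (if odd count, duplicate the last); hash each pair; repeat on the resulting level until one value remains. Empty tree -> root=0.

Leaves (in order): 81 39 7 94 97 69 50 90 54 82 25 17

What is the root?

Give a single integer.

Answer: 942

Derivation:
L0: [81, 39, 7, 94, 97, 69, 50, 90, 54, 82, 25, 17]
L1: h(81,39)=(81*31+39)%997=556 h(7,94)=(7*31+94)%997=311 h(97,69)=(97*31+69)%997=85 h(50,90)=(50*31+90)%997=643 h(54,82)=(54*31+82)%997=759 h(25,17)=(25*31+17)%997=792 -> [556, 311, 85, 643, 759, 792]
L2: h(556,311)=(556*31+311)%997=598 h(85,643)=(85*31+643)%997=287 h(759,792)=(759*31+792)%997=393 -> [598, 287, 393]
L3: h(598,287)=(598*31+287)%997=879 h(393,393)=(393*31+393)%997=612 -> [879, 612]
L4: h(879,612)=(879*31+612)%997=942 -> [942]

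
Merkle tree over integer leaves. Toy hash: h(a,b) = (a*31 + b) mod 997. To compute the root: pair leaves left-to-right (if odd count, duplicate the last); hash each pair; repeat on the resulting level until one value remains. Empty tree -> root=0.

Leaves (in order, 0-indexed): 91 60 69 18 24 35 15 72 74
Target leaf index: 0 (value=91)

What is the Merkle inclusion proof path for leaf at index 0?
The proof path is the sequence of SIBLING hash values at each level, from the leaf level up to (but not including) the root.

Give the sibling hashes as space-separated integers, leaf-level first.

L0 (leaves): [91, 60, 69, 18, 24, 35, 15, 72, 74], target index=0
L1: h(91,60)=(91*31+60)%997=887 [pair 0] h(69,18)=(69*31+18)%997=163 [pair 1] h(24,35)=(24*31+35)%997=779 [pair 2] h(15,72)=(15*31+72)%997=537 [pair 3] h(74,74)=(74*31+74)%997=374 [pair 4] -> [887, 163, 779, 537, 374]
  Sibling for proof at L0: 60
L2: h(887,163)=(887*31+163)%997=741 [pair 0] h(779,537)=(779*31+537)%997=758 [pair 1] h(374,374)=(374*31+374)%997=4 [pair 2] -> [741, 758, 4]
  Sibling for proof at L1: 163
L3: h(741,758)=(741*31+758)%997=798 [pair 0] h(4,4)=(4*31+4)%997=128 [pair 1] -> [798, 128]
  Sibling for proof at L2: 758
L4: h(798,128)=(798*31+128)%997=938 [pair 0] -> [938]
  Sibling for proof at L3: 128
Root: 938
Proof path (sibling hashes from leaf to root): [60, 163, 758, 128]

Answer: 60 163 758 128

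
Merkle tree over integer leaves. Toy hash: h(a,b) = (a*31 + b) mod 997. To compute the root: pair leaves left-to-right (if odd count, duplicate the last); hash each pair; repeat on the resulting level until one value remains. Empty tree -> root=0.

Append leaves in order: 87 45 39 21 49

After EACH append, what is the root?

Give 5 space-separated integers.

Answer: 87 748 508 490 561

Derivation:
After append 87 (leaves=[87]):
  L0: [87]
  root=87
After append 45 (leaves=[87, 45]):
  L0: [87, 45]
  L1: h(87,45)=(87*31+45)%997=748 -> [748]
  root=748
After append 39 (leaves=[87, 45, 39]):
  L0: [87, 45, 39]
  L1: h(87,45)=(87*31+45)%997=748 h(39,39)=(39*31+39)%997=251 -> [748, 251]
  L2: h(748,251)=(748*31+251)%997=508 -> [508]
  root=508
After append 21 (leaves=[87, 45, 39, 21]):
  L0: [87, 45, 39, 21]
  L1: h(87,45)=(87*31+45)%997=748 h(39,21)=(39*31+21)%997=233 -> [748, 233]
  L2: h(748,233)=(748*31+233)%997=490 -> [490]
  root=490
After append 49 (leaves=[87, 45, 39, 21, 49]):
  L0: [87, 45, 39, 21, 49]
  L1: h(87,45)=(87*31+45)%997=748 h(39,21)=(39*31+21)%997=233 h(49,49)=(49*31+49)%997=571 -> [748, 233, 571]
  L2: h(748,233)=(748*31+233)%997=490 h(571,571)=(571*31+571)%997=326 -> [490, 326]
  L3: h(490,326)=(490*31+326)%997=561 -> [561]
  root=561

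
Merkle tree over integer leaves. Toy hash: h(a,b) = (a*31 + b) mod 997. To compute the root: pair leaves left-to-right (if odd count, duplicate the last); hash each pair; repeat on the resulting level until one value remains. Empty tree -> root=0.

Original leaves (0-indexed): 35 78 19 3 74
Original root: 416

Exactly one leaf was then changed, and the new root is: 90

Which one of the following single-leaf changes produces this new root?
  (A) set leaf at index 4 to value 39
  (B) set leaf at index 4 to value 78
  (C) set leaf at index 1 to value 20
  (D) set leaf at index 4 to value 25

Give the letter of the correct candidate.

Answer: D

Derivation:
Original leaves: [35, 78, 19, 3, 74]
Target new root: 90
Try each candidate change and compute the resulting root:
Candidate A: set leaf[4] = 39 -> leaves = [35, 78, 19, 3, 39]
  L0: [35, 78, 19, 3, 39]
  L1: h(35,78)=(35*31+78)%997=166 h(19,3)=(19*31+3)%997=592 h(39,39)=(39*31+39)%997=251 -> [166, 592, 251]
  L2: h(166,592)=(166*31+592)%997=753 h(251,251)=(251*31+251)%997=56 -> [753, 56]
  L3: h(753,56)=(753*31+56)%997=468 -> [468]
  root = 468 != target 90
Candidate B: set leaf[4] = 78 -> leaves = [35, 78, 19, 3, 78]
  L0: [35, 78, 19, 3, 78]
  L1: h(35,78)=(35*31+78)%997=166 h(19,3)=(19*31+3)%997=592 h(78,78)=(78*31+78)%997=502 -> [166, 592, 502]
  L2: h(166,592)=(166*31+592)%997=753 h(502,502)=(502*31+502)%997=112 -> [753, 112]
  L3: h(753,112)=(753*31+112)%997=524 -> [524]
  root = 524 != target 90
Candidate C: set leaf[1] = 20 -> leaves = [35, 20, 19, 3, 74]
  L0: [35, 20, 19, 3, 74]
  L1: h(35,20)=(35*31+20)%997=108 h(19,3)=(19*31+3)%997=592 h(74,74)=(74*31+74)%997=374 -> [108, 592, 374]
  L2: h(108,592)=(108*31+592)%997=949 h(374,374)=(374*31+374)%997=4 -> [949, 4]
  L3: h(949,4)=(949*31+4)%997=510 -> [510]
  root = 510 != target 90
Candidate D: set leaf[4] = 25 -> leaves = [35, 78, 19, 3, 25]
  L0: [35, 78, 19, 3, 25]
  L1: h(35,78)=(35*31+78)%997=166 h(19,3)=(19*31+3)%997=592 h(25,25)=(25*31+25)%997=800 -> [166, 592, 800]
  L2: h(166,592)=(166*31+592)%997=753 h(800,800)=(800*31+800)%997=675 -> [753, 675]
  L3: h(753,675)=(753*31+675)%997=90 -> [90]
  root = 90 == target 90  ** MATCH **
Candidate D produces the target root.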